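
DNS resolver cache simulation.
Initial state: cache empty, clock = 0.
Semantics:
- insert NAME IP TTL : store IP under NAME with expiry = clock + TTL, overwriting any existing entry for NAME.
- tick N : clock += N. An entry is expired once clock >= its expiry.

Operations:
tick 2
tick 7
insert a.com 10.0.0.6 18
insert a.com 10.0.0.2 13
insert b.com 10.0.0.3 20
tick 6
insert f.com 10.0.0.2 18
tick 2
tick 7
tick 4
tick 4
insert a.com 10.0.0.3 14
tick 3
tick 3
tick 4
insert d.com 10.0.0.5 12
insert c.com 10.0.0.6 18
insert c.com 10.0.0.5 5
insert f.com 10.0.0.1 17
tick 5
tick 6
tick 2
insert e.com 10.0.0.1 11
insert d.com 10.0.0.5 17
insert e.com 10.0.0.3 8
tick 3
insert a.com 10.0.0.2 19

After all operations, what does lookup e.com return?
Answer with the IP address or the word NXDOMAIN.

Op 1: tick 2 -> clock=2.
Op 2: tick 7 -> clock=9.
Op 3: insert a.com -> 10.0.0.6 (expiry=9+18=27). clock=9
Op 4: insert a.com -> 10.0.0.2 (expiry=9+13=22). clock=9
Op 5: insert b.com -> 10.0.0.3 (expiry=9+20=29). clock=9
Op 6: tick 6 -> clock=15.
Op 7: insert f.com -> 10.0.0.2 (expiry=15+18=33). clock=15
Op 8: tick 2 -> clock=17.
Op 9: tick 7 -> clock=24. purged={a.com}
Op 10: tick 4 -> clock=28.
Op 11: tick 4 -> clock=32. purged={b.com}
Op 12: insert a.com -> 10.0.0.3 (expiry=32+14=46). clock=32
Op 13: tick 3 -> clock=35. purged={f.com}
Op 14: tick 3 -> clock=38.
Op 15: tick 4 -> clock=42.
Op 16: insert d.com -> 10.0.0.5 (expiry=42+12=54). clock=42
Op 17: insert c.com -> 10.0.0.6 (expiry=42+18=60). clock=42
Op 18: insert c.com -> 10.0.0.5 (expiry=42+5=47). clock=42
Op 19: insert f.com -> 10.0.0.1 (expiry=42+17=59). clock=42
Op 20: tick 5 -> clock=47. purged={a.com,c.com}
Op 21: tick 6 -> clock=53.
Op 22: tick 2 -> clock=55. purged={d.com}
Op 23: insert e.com -> 10.0.0.1 (expiry=55+11=66). clock=55
Op 24: insert d.com -> 10.0.0.5 (expiry=55+17=72). clock=55
Op 25: insert e.com -> 10.0.0.3 (expiry=55+8=63). clock=55
Op 26: tick 3 -> clock=58.
Op 27: insert a.com -> 10.0.0.2 (expiry=58+19=77). clock=58
lookup e.com: present, ip=10.0.0.3 expiry=63 > clock=58

Answer: 10.0.0.3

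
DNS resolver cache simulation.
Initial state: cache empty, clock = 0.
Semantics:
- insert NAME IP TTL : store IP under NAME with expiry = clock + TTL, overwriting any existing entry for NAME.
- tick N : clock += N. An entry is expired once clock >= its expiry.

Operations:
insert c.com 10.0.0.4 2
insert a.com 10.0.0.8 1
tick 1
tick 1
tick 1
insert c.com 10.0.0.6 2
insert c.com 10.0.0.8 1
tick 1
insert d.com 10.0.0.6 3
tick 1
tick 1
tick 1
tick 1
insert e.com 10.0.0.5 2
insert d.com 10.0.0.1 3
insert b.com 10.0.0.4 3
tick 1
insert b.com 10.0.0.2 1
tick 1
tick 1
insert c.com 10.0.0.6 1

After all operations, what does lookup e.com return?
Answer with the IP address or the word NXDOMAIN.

Op 1: insert c.com -> 10.0.0.4 (expiry=0+2=2). clock=0
Op 2: insert a.com -> 10.0.0.8 (expiry=0+1=1). clock=0
Op 3: tick 1 -> clock=1. purged={a.com}
Op 4: tick 1 -> clock=2. purged={c.com}
Op 5: tick 1 -> clock=3.
Op 6: insert c.com -> 10.0.0.6 (expiry=3+2=5). clock=3
Op 7: insert c.com -> 10.0.0.8 (expiry=3+1=4). clock=3
Op 8: tick 1 -> clock=4. purged={c.com}
Op 9: insert d.com -> 10.0.0.6 (expiry=4+3=7). clock=4
Op 10: tick 1 -> clock=5.
Op 11: tick 1 -> clock=6.
Op 12: tick 1 -> clock=7. purged={d.com}
Op 13: tick 1 -> clock=8.
Op 14: insert e.com -> 10.0.0.5 (expiry=8+2=10). clock=8
Op 15: insert d.com -> 10.0.0.1 (expiry=8+3=11). clock=8
Op 16: insert b.com -> 10.0.0.4 (expiry=8+3=11). clock=8
Op 17: tick 1 -> clock=9.
Op 18: insert b.com -> 10.0.0.2 (expiry=9+1=10). clock=9
Op 19: tick 1 -> clock=10. purged={b.com,e.com}
Op 20: tick 1 -> clock=11. purged={d.com}
Op 21: insert c.com -> 10.0.0.6 (expiry=11+1=12). clock=11
lookup e.com: not in cache (expired or never inserted)

Answer: NXDOMAIN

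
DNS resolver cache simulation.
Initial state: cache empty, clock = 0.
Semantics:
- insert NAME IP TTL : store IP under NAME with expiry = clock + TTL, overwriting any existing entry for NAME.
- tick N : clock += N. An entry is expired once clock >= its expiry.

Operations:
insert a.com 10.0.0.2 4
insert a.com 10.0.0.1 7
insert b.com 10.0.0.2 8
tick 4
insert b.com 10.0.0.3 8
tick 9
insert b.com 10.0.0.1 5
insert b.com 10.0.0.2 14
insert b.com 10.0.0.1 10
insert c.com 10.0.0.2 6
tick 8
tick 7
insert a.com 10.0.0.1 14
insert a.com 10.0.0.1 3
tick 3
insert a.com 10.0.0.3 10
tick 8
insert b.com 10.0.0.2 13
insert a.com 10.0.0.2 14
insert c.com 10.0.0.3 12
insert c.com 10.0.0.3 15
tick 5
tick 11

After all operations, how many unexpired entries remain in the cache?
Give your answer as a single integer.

Op 1: insert a.com -> 10.0.0.2 (expiry=0+4=4). clock=0
Op 2: insert a.com -> 10.0.0.1 (expiry=0+7=7). clock=0
Op 3: insert b.com -> 10.0.0.2 (expiry=0+8=8). clock=0
Op 4: tick 4 -> clock=4.
Op 5: insert b.com -> 10.0.0.3 (expiry=4+8=12). clock=4
Op 6: tick 9 -> clock=13. purged={a.com,b.com}
Op 7: insert b.com -> 10.0.0.1 (expiry=13+5=18). clock=13
Op 8: insert b.com -> 10.0.0.2 (expiry=13+14=27). clock=13
Op 9: insert b.com -> 10.0.0.1 (expiry=13+10=23). clock=13
Op 10: insert c.com -> 10.0.0.2 (expiry=13+6=19). clock=13
Op 11: tick 8 -> clock=21. purged={c.com}
Op 12: tick 7 -> clock=28. purged={b.com}
Op 13: insert a.com -> 10.0.0.1 (expiry=28+14=42). clock=28
Op 14: insert a.com -> 10.0.0.1 (expiry=28+3=31). clock=28
Op 15: tick 3 -> clock=31. purged={a.com}
Op 16: insert a.com -> 10.0.0.3 (expiry=31+10=41). clock=31
Op 17: tick 8 -> clock=39.
Op 18: insert b.com -> 10.0.0.2 (expiry=39+13=52). clock=39
Op 19: insert a.com -> 10.0.0.2 (expiry=39+14=53). clock=39
Op 20: insert c.com -> 10.0.0.3 (expiry=39+12=51). clock=39
Op 21: insert c.com -> 10.0.0.3 (expiry=39+15=54). clock=39
Op 22: tick 5 -> clock=44.
Op 23: tick 11 -> clock=55. purged={a.com,b.com,c.com}
Final cache (unexpired): {} -> size=0

Answer: 0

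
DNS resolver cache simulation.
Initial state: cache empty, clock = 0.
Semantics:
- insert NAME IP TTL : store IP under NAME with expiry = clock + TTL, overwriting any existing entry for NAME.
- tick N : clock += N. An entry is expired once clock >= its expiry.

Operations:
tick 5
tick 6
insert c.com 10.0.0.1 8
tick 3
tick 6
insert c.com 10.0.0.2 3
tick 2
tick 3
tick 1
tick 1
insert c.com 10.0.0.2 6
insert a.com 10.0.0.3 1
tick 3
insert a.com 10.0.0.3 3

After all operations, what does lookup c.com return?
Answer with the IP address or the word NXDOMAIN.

Op 1: tick 5 -> clock=5.
Op 2: tick 6 -> clock=11.
Op 3: insert c.com -> 10.0.0.1 (expiry=11+8=19). clock=11
Op 4: tick 3 -> clock=14.
Op 5: tick 6 -> clock=20. purged={c.com}
Op 6: insert c.com -> 10.0.0.2 (expiry=20+3=23). clock=20
Op 7: tick 2 -> clock=22.
Op 8: tick 3 -> clock=25. purged={c.com}
Op 9: tick 1 -> clock=26.
Op 10: tick 1 -> clock=27.
Op 11: insert c.com -> 10.0.0.2 (expiry=27+6=33). clock=27
Op 12: insert a.com -> 10.0.0.3 (expiry=27+1=28). clock=27
Op 13: tick 3 -> clock=30. purged={a.com}
Op 14: insert a.com -> 10.0.0.3 (expiry=30+3=33). clock=30
lookup c.com: present, ip=10.0.0.2 expiry=33 > clock=30

Answer: 10.0.0.2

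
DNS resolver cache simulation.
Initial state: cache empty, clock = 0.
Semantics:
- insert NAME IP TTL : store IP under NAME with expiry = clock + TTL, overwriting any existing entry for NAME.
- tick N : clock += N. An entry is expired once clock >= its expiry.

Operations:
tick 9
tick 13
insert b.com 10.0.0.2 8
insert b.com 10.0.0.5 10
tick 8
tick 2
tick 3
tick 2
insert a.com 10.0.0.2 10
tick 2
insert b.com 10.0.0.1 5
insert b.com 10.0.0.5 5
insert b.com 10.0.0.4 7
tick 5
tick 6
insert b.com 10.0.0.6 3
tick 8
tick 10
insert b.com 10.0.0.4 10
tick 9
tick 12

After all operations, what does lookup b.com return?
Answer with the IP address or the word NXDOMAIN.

Op 1: tick 9 -> clock=9.
Op 2: tick 13 -> clock=22.
Op 3: insert b.com -> 10.0.0.2 (expiry=22+8=30). clock=22
Op 4: insert b.com -> 10.0.0.5 (expiry=22+10=32). clock=22
Op 5: tick 8 -> clock=30.
Op 6: tick 2 -> clock=32. purged={b.com}
Op 7: tick 3 -> clock=35.
Op 8: tick 2 -> clock=37.
Op 9: insert a.com -> 10.0.0.2 (expiry=37+10=47). clock=37
Op 10: tick 2 -> clock=39.
Op 11: insert b.com -> 10.0.0.1 (expiry=39+5=44). clock=39
Op 12: insert b.com -> 10.0.0.5 (expiry=39+5=44). clock=39
Op 13: insert b.com -> 10.0.0.4 (expiry=39+7=46). clock=39
Op 14: tick 5 -> clock=44.
Op 15: tick 6 -> clock=50. purged={a.com,b.com}
Op 16: insert b.com -> 10.0.0.6 (expiry=50+3=53). clock=50
Op 17: tick 8 -> clock=58. purged={b.com}
Op 18: tick 10 -> clock=68.
Op 19: insert b.com -> 10.0.0.4 (expiry=68+10=78). clock=68
Op 20: tick 9 -> clock=77.
Op 21: tick 12 -> clock=89. purged={b.com}
lookup b.com: not in cache (expired or never inserted)

Answer: NXDOMAIN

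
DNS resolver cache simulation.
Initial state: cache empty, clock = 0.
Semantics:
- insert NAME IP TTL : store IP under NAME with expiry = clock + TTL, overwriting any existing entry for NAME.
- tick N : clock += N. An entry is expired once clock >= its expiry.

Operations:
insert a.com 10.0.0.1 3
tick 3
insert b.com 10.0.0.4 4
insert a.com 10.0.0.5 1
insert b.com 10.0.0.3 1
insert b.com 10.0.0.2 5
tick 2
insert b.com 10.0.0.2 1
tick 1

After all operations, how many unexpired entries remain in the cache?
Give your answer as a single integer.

Op 1: insert a.com -> 10.0.0.1 (expiry=0+3=3). clock=0
Op 2: tick 3 -> clock=3. purged={a.com}
Op 3: insert b.com -> 10.0.0.4 (expiry=3+4=7). clock=3
Op 4: insert a.com -> 10.0.0.5 (expiry=3+1=4). clock=3
Op 5: insert b.com -> 10.0.0.3 (expiry=3+1=4). clock=3
Op 6: insert b.com -> 10.0.0.2 (expiry=3+5=8). clock=3
Op 7: tick 2 -> clock=5. purged={a.com}
Op 8: insert b.com -> 10.0.0.2 (expiry=5+1=6). clock=5
Op 9: tick 1 -> clock=6. purged={b.com}
Final cache (unexpired): {} -> size=0

Answer: 0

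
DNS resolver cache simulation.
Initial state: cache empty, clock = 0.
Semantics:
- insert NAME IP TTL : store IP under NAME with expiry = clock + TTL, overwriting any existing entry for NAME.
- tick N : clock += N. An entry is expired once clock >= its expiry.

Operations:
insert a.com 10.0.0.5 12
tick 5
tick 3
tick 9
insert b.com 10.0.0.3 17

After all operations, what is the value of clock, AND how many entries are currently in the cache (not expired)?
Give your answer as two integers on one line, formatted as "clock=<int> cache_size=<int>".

Answer: clock=17 cache_size=1

Derivation:
Op 1: insert a.com -> 10.0.0.5 (expiry=0+12=12). clock=0
Op 2: tick 5 -> clock=5.
Op 3: tick 3 -> clock=8.
Op 4: tick 9 -> clock=17. purged={a.com}
Op 5: insert b.com -> 10.0.0.3 (expiry=17+17=34). clock=17
Final clock = 17
Final cache (unexpired): {b.com} -> size=1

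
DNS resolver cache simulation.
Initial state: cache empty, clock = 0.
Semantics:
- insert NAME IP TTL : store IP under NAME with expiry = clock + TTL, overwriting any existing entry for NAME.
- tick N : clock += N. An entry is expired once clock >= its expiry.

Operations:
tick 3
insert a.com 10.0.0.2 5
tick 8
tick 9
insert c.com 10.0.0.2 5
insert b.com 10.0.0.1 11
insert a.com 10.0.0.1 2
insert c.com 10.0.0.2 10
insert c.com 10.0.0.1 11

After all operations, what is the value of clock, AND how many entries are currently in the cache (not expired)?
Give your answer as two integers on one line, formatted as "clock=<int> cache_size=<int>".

Op 1: tick 3 -> clock=3.
Op 2: insert a.com -> 10.0.0.2 (expiry=3+5=8). clock=3
Op 3: tick 8 -> clock=11. purged={a.com}
Op 4: tick 9 -> clock=20.
Op 5: insert c.com -> 10.0.0.2 (expiry=20+5=25). clock=20
Op 6: insert b.com -> 10.0.0.1 (expiry=20+11=31). clock=20
Op 7: insert a.com -> 10.0.0.1 (expiry=20+2=22). clock=20
Op 8: insert c.com -> 10.0.0.2 (expiry=20+10=30). clock=20
Op 9: insert c.com -> 10.0.0.1 (expiry=20+11=31). clock=20
Final clock = 20
Final cache (unexpired): {a.com,b.com,c.com} -> size=3

Answer: clock=20 cache_size=3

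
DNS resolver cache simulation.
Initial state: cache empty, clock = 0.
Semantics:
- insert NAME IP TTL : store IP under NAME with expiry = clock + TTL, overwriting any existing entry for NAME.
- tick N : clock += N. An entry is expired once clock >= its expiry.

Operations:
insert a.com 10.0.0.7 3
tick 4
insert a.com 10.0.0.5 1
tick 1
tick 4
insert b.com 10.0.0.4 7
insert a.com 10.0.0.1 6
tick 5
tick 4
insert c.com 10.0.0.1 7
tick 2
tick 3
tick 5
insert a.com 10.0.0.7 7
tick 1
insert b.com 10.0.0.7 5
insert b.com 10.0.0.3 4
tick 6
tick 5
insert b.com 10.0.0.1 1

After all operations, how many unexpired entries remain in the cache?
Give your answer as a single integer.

Answer: 1

Derivation:
Op 1: insert a.com -> 10.0.0.7 (expiry=0+3=3). clock=0
Op 2: tick 4 -> clock=4. purged={a.com}
Op 3: insert a.com -> 10.0.0.5 (expiry=4+1=5). clock=4
Op 4: tick 1 -> clock=5. purged={a.com}
Op 5: tick 4 -> clock=9.
Op 6: insert b.com -> 10.0.0.4 (expiry=9+7=16). clock=9
Op 7: insert a.com -> 10.0.0.1 (expiry=9+6=15). clock=9
Op 8: tick 5 -> clock=14.
Op 9: tick 4 -> clock=18. purged={a.com,b.com}
Op 10: insert c.com -> 10.0.0.1 (expiry=18+7=25). clock=18
Op 11: tick 2 -> clock=20.
Op 12: tick 3 -> clock=23.
Op 13: tick 5 -> clock=28. purged={c.com}
Op 14: insert a.com -> 10.0.0.7 (expiry=28+7=35). clock=28
Op 15: tick 1 -> clock=29.
Op 16: insert b.com -> 10.0.0.7 (expiry=29+5=34). clock=29
Op 17: insert b.com -> 10.0.0.3 (expiry=29+4=33). clock=29
Op 18: tick 6 -> clock=35. purged={a.com,b.com}
Op 19: tick 5 -> clock=40.
Op 20: insert b.com -> 10.0.0.1 (expiry=40+1=41). clock=40
Final cache (unexpired): {b.com} -> size=1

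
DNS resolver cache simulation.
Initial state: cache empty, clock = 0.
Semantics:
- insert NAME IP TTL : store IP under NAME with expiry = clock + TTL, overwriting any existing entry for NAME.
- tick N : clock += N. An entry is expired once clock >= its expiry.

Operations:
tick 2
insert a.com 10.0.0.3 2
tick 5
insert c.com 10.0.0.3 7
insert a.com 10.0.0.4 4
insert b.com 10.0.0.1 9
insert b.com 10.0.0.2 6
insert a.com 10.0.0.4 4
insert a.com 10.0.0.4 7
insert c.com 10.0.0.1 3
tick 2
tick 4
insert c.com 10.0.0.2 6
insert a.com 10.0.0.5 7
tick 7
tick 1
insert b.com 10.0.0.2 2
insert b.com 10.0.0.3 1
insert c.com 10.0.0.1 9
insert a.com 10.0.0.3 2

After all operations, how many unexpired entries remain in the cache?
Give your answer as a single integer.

Answer: 3

Derivation:
Op 1: tick 2 -> clock=2.
Op 2: insert a.com -> 10.0.0.3 (expiry=2+2=4). clock=2
Op 3: tick 5 -> clock=7. purged={a.com}
Op 4: insert c.com -> 10.0.0.3 (expiry=7+7=14). clock=7
Op 5: insert a.com -> 10.0.0.4 (expiry=7+4=11). clock=7
Op 6: insert b.com -> 10.0.0.1 (expiry=7+9=16). clock=7
Op 7: insert b.com -> 10.0.0.2 (expiry=7+6=13). clock=7
Op 8: insert a.com -> 10.0.0.4 (expiry=7+4=11). clock=7
Op 9: insert a.com -> 10.0.0.4 (expiry=7+7=14). clock=7
Op 10: insert c.com -> 10.0.0.1 (expiry=7+3=10). clock=7
Op 11: tick 2 -> clock=9.
Op 12: tick 4 -> clock=13. purged={b.com,c.com}
Op 13: insert c.com -> 10.0.0.2 (expiry=13+6=19). clock=13
Op 14: insert a.com -> 10.0.0.5 (expiry=13+7=20). clock=13
Op 15: tick 7 -> clock=20. purged={a.com,c.com}
Op 16: tick 1 -> clock=21.
Op 17: insert b.com -> 10.0.0.2 (expiry=21+2=23). clock=21
Op 18: insert b.com -> 10.0.0.3 (expiry=21+1=22). clock=21
Op 19: insert c.com -> 10.0.0.1 (expiry=21+9=30). clock=21
Op 20: insert a.com -> 10.0.0.3 (expiry=21+2=23). clock=21
Final cache (unexpired): {a.com,b.com,c.com} -> size=3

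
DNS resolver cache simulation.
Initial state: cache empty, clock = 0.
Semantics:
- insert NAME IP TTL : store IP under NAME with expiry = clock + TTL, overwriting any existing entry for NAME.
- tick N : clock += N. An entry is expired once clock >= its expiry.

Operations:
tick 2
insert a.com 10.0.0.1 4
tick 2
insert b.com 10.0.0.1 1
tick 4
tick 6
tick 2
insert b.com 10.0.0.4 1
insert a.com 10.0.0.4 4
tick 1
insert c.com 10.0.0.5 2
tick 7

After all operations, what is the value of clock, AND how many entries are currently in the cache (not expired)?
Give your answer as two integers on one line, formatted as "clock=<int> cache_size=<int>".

Op 1: tick 2 -> clock=2.
Op 2: insert a.com -> 10.0.0.1 (expiry=2+4=6). clock=2
Op 3: tick 2 -> clock=4.
Op 4: insert b.com -> 10.0.0.1 (expiry=4+1=5). clock=4
Op 5: tick 4 -> clock=8. purged={a.com,b.com}
Op 6: tick 6 -> clock=14.
Op 7: tick 2 -> clock=16.
Op 8: insert b.com -> 10.0.0.4 (expiry=16+1=17). clock=16
Op 9: insert a.com -> 10.0.0.4 (expiry=16+4=20). clock=16
Op 10: tick 1 -> clock=17. purged={b.com}
Op 11: insert c.com -> 10.0.0.5 (expiry=17+2=19). clock=17
Op 12: tick 7 -> clock=24. purged={a.com,c.com}
Final clock = 24
Final cache (unexpired): {} -> size=0

Answer: clock=24 cache_size=0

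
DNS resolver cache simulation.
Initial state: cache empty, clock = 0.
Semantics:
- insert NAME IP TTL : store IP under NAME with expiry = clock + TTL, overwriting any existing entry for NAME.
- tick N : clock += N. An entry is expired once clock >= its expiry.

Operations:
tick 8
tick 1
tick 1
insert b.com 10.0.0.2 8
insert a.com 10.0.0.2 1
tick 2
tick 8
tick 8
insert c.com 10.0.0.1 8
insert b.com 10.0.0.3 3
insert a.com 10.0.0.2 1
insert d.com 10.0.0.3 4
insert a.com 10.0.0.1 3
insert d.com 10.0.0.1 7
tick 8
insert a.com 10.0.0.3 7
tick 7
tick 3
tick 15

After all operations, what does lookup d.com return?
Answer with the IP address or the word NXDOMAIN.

Op 1: tick 8 -> clock=8.
Op 2: tick 1 -> clock=9.
Op 3: tick 1 -> clock=10.
Op 4: insert b.com -> 10.0.0.2 (expiry=10+8=18). clock=10
Op 5: insert a.com -> 10.0.0.2 (expiry=10+1=11). clock=10
Op 6: tick 2 -> clock=12. purged={a.com}
Op 7: tick 8 -> clock=20. purged={b.com}
Op 8: tick 8 -> clock=28.
Op 9: insert c.com -> 10.0.0.1 (expiry=28+8=36). clock=28
Op 10: insert b.com -> 10.0.0.3 (expiry=28+3=31). clock=28
Op 11: insert a.com -> 10.0.0.2 (expiry=28+1=29). clock=28
Op 12: insert d.com -> 10.0.0.3 (expiry=28+4=32). clock=28
Op 13: insert a.com -> 10.0.0.1 (expiry=28+3=31). clock=28
Op 14: insert d.com -> 10.0.0.1 (expiry=28+7=35). clock=28
Op 15: tick 8 -> clock=36. purged={a.com,b.com,c.com,d.com}
Op 16: insert a.com -> 10.0.0.3 (expiry=36+7=43). clock=36
Op 17: tick 7 -> clock=43. purged={a.com}
Op 18: tick 3 -> clock=46.
Op 19: tick 15 -> clock=61.
lookup d.com: not in cache (expired or never inserted)

Answer: NXDOMAIN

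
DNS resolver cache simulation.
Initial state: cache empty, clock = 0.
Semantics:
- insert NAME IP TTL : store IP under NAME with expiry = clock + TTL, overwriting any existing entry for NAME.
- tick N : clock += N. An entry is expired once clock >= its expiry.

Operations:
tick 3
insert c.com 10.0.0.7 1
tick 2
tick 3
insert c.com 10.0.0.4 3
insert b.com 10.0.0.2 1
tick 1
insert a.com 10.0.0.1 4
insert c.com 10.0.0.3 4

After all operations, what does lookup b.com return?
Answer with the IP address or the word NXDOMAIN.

Op 1: tick 3 -> clock=3.
Op 2: insert c.com -> 10.0.0.7 (expiry=3+1=4). clock=3
Op 3: tick 2 -> clock=5. purged={c.com}
Op 4: tick 3 -> clock=8.
Op 5: insert c.com -> 10.0.0.4 (expiry=8+3=11). clock=8
Op 6: insert b.com -> 10.0.0.2 (expiry=8+1=9). clock=8
Op 7: tick 1 -> clock=9. purged={b.com}
Op 8: insert a.com -> 10.0.0.1 (expiry=9+4=13). clock=9
Op 9: insert c.com -> 10.0.0.3 (expiry=9+4=13). clock=9
lookup b.com: not in cache (expired or never inserted)

Answer: NXDOMAIN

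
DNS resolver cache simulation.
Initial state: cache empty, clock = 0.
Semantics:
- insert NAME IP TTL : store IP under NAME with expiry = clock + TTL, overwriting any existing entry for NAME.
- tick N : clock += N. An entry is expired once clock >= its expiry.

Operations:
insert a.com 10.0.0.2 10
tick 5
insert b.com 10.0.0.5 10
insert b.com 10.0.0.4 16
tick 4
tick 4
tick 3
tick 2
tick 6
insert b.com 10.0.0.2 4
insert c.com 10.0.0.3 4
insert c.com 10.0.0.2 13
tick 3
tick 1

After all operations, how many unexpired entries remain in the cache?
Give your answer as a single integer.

Answer: 1

Derivation:
Op 1: insert a.com -> 10.0.0.2 (expiry=0+10=10). clock=0
Op 2: tick 5 -> clock=5.
Op 3: insert b.com -> 10.0.0.5 (expiry=5+10=15). clock=5
Op 4: insert b.com -> 10.0.0.4 (expiry=5+16=21). clock=5
Op 5: tick 4 -> clock=9.
Op 6: tick 4 -> clock=13. purged={a.com}
Op 7: tick 3 -> clock=16.
Op 8: tick 2 -> clock=18.
Op 9: tick 6 -> clock=24. purged={b.com}
Op 10: insert b.com -> 10.0.0.2 (expiry=24+4=28). clock=24
Op 11: insert c.com -> 10.0.0.3 (expiry=24+4=28). clock=24
Op 12: insert c.com -> 10.0.0.2 (expiry=24+13=37). clock=24
Op 13: tick 3 -> clock=27.
Op 14: tick 1 -> clock=28. purged={b.com}
Final cache (unexpired): {c.com} -> size=1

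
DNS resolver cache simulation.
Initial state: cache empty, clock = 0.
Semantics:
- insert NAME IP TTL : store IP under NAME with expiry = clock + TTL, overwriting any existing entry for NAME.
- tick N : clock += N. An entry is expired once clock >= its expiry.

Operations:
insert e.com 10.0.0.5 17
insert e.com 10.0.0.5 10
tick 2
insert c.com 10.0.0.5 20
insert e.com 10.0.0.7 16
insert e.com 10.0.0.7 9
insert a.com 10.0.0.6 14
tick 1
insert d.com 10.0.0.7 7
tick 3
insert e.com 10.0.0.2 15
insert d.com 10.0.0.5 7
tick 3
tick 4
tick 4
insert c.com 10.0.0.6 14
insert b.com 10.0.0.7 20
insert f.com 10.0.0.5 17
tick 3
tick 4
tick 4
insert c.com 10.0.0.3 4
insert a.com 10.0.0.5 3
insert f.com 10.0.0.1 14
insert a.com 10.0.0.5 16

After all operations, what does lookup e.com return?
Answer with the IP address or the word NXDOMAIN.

Op 1: insert e.com -> 10.0.0.5 (expiry=0+17=17). clock=0
Op 2: insert e.com -> 10.0.0.5 (expiry=0+10=10). clock=0
Op 3: tick 2 -> clock=2.
Op 4: insert c.com -> 10.0.0.5 (expiry=2+20=22). clock=2
Op 5: insert e.com -> 10.0.0.7 (expiry=2+16=18). clock=2
Op 6: insert e.com -> 10.0.0.7 (expiry=2+9=11). clock=2
Op 7: insert a.com -> 10.0.0.6 (expiry=2+14=16). clock=2
Op 8: tick 1 -> clock=3.
Op 9: insert d.com -> 10.0.0.7 (expiry=3+7=10). clock=3
Op 10: tick 3 -> clock=6.
Op 11: insert e.com -> 10.0.0.2 (expiry=6+15=21). clock=6
Op 12: insert d.com -> 10.0.0.5 (expiry=6+7=13). clock=6
Op 13: tick 3 -> clock=9.
Op 14: tick 4 -> clock=13. purged={d.com}
Op 15: tick 4 -> clock=17. purged={a.com}
Op 16: insert c.com -> 10.0.0.6 (expiry=17+14=31). clock=17
Op 17: insert b.com -> 10.0.0.7 (expiry=17+20=37). clock=17
Op 18: insert f.com -> 10.0.0.5 (expiry=17+17=34). clock=17
Op 19: tick 3 -> clock=20.
Op 20: tick 4 -> clock=24. purged={e.com}
Op 21: tick 4 -> clock=28.
Op 22: insert c.com -> 10.0.0.3 (expiry=28+4=32). clock=28
Op 23: insert a.com -> 10.0.0.5 (expiry=28+3=31). clock=28
Op 24: insert f.com -> 10.0.0.1 (expiry=28+14=42). clock=28
Op 25: insert a.com -> 10.0.0.5 (expiry=28+16=44). clock=28
lookup e.com: not in cache (expired or never inserted)

Answer: NXDOMAIN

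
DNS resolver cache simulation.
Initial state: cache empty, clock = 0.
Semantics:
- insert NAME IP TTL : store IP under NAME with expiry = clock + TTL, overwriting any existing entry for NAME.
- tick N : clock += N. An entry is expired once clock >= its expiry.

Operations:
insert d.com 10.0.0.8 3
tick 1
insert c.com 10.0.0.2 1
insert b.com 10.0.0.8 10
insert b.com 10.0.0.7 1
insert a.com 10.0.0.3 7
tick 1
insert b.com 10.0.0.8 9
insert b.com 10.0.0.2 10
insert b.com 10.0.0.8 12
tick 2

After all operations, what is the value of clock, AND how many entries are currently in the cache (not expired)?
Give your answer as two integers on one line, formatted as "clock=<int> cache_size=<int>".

Op 1: insert d.com -> 10.0.0.8 (expiry=0+3=3). clock=0
Op 2: tick 1 -> clock=1.
Op 3: insert c.com -> 10.0.0.2 (expiry=1+1=2). clock=1
Op 4: insert b.com -> 10.0.0.8 (expiry=1+10=11). clock=1
Op 5: insert b.com -> 10.0.0.7 (expiry=1+1=2). clock=1
Op 6: insert a.com -> 10.0.0.3 (expiry=1+7=8). clock=1
Op 7: tick 1 -> clock=2. purged={b.com,c.com}
Op 8: insert b.com -> 10.0.0.8 (expiry=2+9=11). clock=2
Op 9: insert b.com -> 10.0.0.2 (expiry=2+10=12). clock=2
Op 10: insert b.com -> 10.0.0.8 (expiry=2+12=14). clock=2
Op 11: tick 2 -> clock=4. purged={d.com}
Final clock = 4
Final cache (unexpired): {a.com,b.com} -> size=2

Answer: clock=4 cache_size=2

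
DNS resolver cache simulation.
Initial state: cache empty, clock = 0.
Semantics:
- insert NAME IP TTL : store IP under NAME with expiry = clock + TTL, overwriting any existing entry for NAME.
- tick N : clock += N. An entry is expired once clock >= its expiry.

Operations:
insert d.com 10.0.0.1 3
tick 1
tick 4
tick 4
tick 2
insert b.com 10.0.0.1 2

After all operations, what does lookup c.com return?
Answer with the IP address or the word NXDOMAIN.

Op 1: insert d.com -> 10.0.0.1 (expiry=0+3=3). clock=0
Op 2: tick 1 -> clock=1.
Op 3: tick 4 -> clock=5. purged={d.com}
Op 4: tick 4 -> clock=9.
Op 5: tick 2 -> clock=11.
Op 6: insert b.com -> 10.0.0.1 (expiry=11+2=13). clock=11
lookup c.com: not in cache (expired or never inserted)

Answer: NXDOMAIN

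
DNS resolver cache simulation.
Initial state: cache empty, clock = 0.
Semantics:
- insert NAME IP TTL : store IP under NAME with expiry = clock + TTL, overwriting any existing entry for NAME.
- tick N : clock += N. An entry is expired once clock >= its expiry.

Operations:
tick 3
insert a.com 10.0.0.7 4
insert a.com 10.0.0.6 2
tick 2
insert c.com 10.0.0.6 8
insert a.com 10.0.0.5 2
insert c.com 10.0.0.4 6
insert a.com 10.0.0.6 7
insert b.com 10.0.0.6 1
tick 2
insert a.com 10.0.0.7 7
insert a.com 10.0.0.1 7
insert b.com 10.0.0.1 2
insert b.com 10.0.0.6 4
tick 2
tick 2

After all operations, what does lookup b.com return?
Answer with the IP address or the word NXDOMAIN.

Op 1: tick 3 -> clock=3.
Op 2: insert a.com -> 10.0.0.7 (expiry=3+4=7). clock=3
Op 3: insert a.com -> 10.0.0.6 (expiry=3+2=5). clock=3
Op 4: tick 2 -> clock=5. purged={a.com}
Op 5: insert c.com -> 10.0.0.6 (expiry=5+8=13). clock=5
Op 6: insert a.com -> 10.0.0.5 (expiry=5+2=7). clock=5
Op 7: insert c.com -> 10.0.0.4 (expiry=5+6=11). clock=5
Op 8: insert a.com -> 10.0.0.6 (expiry=5+7=12). clock=5
Op 9: insert b.com -> 10.0.0.6 (expiry=5+1=6). clock=5
Op 10: tick 2 -> clock=7. purged={b.com}
Op 11: insert a.com -> 10.0.0.7 (expiry=7+7=14). clock=7
Op 12: insert a.com -> 10.0.0.1 (expiry=7+7=14). clock=7
Op 13: insert b.com -> 10.0.0.1 (expiry=7+2=9). clock=7
Op 14: insert b.com -> 10.0.0.6 (expiry=7+4=11). clock=7
Op 15: tick 2 -> clock=9.
Op 16: tick 2 -> clock=11. purged={b.com,c.com}
lookup b.com: not in cache (expired or never inserted)

Answer: NXDOMAIN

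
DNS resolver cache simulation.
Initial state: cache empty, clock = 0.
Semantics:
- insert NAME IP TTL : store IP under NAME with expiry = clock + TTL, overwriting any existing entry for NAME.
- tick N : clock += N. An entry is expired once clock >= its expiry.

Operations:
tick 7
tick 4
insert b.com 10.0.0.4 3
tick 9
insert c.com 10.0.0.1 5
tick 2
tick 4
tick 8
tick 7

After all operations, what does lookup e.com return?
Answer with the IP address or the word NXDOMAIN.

Answer: NXDOMAIN

Derivation:
Op 1: tick 7 -> clock=7.
Op 2: tick 4 -> clock=11.
Op 3: insert b.com -> 10.0.0.4 (expiry=11+3=14). clock=11
Op 4: tick 9 -> clock=20. purged={b.com}
Op 5: insert c.com -> 10.0.0.1 (expiry=20+5=25). clock=20
Op 6: tick 2 -> clock=22.
Op 7: tick 4 -> clock=26. purged={c.com}
Op 8: tick 8 -> clock=34.
Op 9: tick 7 -> clock=41.
lookup e.com: not in cache (expired or never inserted)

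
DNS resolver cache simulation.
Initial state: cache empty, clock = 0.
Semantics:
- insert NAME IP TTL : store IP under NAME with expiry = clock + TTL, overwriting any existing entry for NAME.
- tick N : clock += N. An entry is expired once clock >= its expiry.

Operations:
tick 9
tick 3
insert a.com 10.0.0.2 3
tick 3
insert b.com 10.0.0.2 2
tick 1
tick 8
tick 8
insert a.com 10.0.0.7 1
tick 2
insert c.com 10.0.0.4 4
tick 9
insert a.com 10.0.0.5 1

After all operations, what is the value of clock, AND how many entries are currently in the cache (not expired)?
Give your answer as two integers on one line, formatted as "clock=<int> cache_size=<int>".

Answer: clock=43 cache_size=1

Derivation:
Op 1: tick 9 -> clock=9.
Op 2: tick 3 -> clock=12.
Op 3: insert a.com -> 10.0.0.2 (expiry=12+3=15). clock=12
Op 4: tick 3 -> clock=15. purged={a.com}
Op 5: insert b.com -> 10.0.0.2 (expiry=15+2=17). clock=15
Op 6: tick 1 -> clock=16.
Op 7: tick 8 -> clock=24. purged={b.com}
Op 8: tick 8 -> clock=32.
Op 9: insert a.com -> 10.0.0.7 (expiry=32+1=33). clock=32
Op 10: tick 2 -> clock=34. purged={a.com}
Op 11: insert c.com -> 10.0.0.4 (expiry=34+4=38). clock=34
Op 12: tick 9 -> clock=43. purged={c.com}
Op 13: insert a.com -> 10.0.0.5 (expiry=43+1=44). clock=43
Final clock = 43
Final cache (unexpired): {a.com} -> size=1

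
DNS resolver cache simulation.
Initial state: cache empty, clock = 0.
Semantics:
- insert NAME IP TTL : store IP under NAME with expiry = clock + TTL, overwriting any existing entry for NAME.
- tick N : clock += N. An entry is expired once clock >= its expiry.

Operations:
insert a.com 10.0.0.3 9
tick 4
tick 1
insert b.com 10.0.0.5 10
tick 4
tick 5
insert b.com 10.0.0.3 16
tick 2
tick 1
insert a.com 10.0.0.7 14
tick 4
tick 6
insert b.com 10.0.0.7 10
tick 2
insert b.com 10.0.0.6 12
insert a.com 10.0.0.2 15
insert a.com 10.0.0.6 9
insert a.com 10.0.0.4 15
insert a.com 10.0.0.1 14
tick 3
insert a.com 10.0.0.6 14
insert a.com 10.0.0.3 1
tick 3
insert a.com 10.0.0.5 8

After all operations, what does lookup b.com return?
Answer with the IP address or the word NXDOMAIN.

Answer: 10.0.0.6

Derivation:
Op 1: insert a.com -> 10.0.0.3 (expiry=0+9=9). clock=0
Op 2: tick 4 -> clock=4.
Op 3: tick 1 -> clock=5.
Op 4: insert b.com -> 10.0.0.5 (expiry=5+10=15). clock=5
Op 5: tick 4 -> clock=9. purged={a.com}
Op 6: tick 5 -> clock=14.
Op 7: insert b.com -> 10.0.0.3 (expiry=14+16=30). clock=14
Op 8: tick 2 -> clock=16.
Op 9: tick 1 -> clock=17.
Op 10: insert a.com -> 10.0.0.7 (expiry=17+14=31). clock=17
Op 11: tick 4 -> clock=21.
Op 12: tick 6 -> clock=27.
Op 13: insert b.com -> 10.0.0.7 (expiry=27+10=37). clock=27
Op 14: tick 2 -> clock=29.
Op 15: insert b.com -> 10.0.0.6 (expiry=29+12=41). clock=29
Op 16: insert a.com -> 10.0.0.2 (expiry=29+15=44). clock=29
Op 17: insert a.com -> 10.0.0.6 (expiry=29+9=38). clock=29
Op 18: insert a.com -> 10.0.0.4 (expiry=29+15=44). clock=29
Op 19: insert a.com -> 10.0.0.1 (expiry=29+14=43). clock=29
Op 20: tick 3 -> clock=32.
Op 21: insert a.com -> 10.0.0.6 (expiry=32+14=46). clock=32
Op 22: insert a.com -> 10.0.0.3 (expiry=32+1=33). clock=32
Op 23: tick 3 -> clock=35. purged={a.com}
Op 24: insert a.com -> 10.0.0.5 (expiry=35+8=43). clock=35
lookup b.com: present, ip=10.0.0.6 expiry=41 > clock=35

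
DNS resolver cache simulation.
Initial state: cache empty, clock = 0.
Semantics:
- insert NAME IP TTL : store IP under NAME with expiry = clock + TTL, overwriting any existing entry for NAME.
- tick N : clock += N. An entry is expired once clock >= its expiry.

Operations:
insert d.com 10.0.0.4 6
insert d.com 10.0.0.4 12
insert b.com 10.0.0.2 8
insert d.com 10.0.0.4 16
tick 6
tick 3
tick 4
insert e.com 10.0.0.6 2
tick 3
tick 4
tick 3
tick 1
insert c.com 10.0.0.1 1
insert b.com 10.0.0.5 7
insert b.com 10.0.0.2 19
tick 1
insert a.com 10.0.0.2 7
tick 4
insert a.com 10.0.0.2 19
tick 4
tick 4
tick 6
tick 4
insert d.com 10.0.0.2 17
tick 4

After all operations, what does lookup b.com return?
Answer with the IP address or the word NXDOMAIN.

Answer: NXDOMAIN

Derivation:
Op 1: insert d.com -> 10.0.0.4 (expiry=0+6=6). clock=0
Op 2: insert d.com -> 10.0.0.4 (expiry=0+12=12). clock=0
Op 3: insert b.com -> 10.0.0.2 (expiry=0+8=8). clock=0
Op 4: insert d.com -> 10.0.0.4 (expiry=0+16=16). clock=0
Op 5: tick 6 -> clock=6.
Op 6: tick 3 -> clock=9. purged={b.com}
Op 7: tick 4 -> clock=13.
Op 8: insert e.com -> 10.0.0.6 (expiry=13+2=15). clock=13
Op 9: tick 3 -> clock=16. purged={d.com,e.com}
Op 10: tick 4 -> clock=20.
Op 11: tick 3 -> clock=23.
Op 12: tick 1 -> clock=24.
Op 13: insert c.com -> 10.0.0.1 (expiry=24+1=25). clock=24
Op 14: insert b.com -> 10.0.0.5 (expiry=24+7=31). clock=24
Op 15: insert b.com -> 10.0.0.2 (expiry=24+19=43). clock=24
Op 16: tick 1 -> clock=25. purged={c.com}
Op 17: insert a.com -> 10.0.0.2 (expiry=25+7=32). clock=25
Op 18: tick 4 -> clock=29.
Op 19: insert a.com -> 10.0.0.2 (expiry=29+19=48). clock=29
Op 20: tick 4 -> clock=33.
Op 21: tick 4 -> clock=37.
Op 22: tick 6 -> clock=43. purged={b.com}
Op 23: tick 4 -> clock=47.
Op 24: insert d.com -> 10.0.0.2 (expiry=47+17=64). clock=47
Op 25: tick 4 -> clock=51. purged={a.com}
lookup b.com: not in cache (expired or never inserted)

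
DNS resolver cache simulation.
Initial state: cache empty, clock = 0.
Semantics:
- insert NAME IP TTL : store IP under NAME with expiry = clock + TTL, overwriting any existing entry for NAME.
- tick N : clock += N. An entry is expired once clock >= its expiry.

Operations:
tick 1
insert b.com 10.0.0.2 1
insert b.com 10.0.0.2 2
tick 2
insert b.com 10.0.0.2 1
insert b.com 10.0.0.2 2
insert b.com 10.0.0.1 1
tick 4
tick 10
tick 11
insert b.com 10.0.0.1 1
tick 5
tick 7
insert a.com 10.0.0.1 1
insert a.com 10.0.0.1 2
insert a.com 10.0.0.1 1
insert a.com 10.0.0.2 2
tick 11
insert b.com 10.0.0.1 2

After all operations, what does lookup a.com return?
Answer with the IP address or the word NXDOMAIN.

Answer: NXDOMAIN

Derivation:
Op 1: tick 1 -> clock=1.
Op 2: insert b.com -> 10.0.0.2 (expiry=1+1=2). clock=1
Op 3: insert b.com -> 10.0.0.2 (expiry=1+2=3). clock=1
Op 4: tick 2 -> clock=3. purged={b.com}
Op 5: insert b.com -> 10.0.0.2 (expiry=3+1=4). clock=3
Op 6: insert b.com -> 10.0.0.2 (expiry=3+2=5). clock=3
Op 7: insert b.com -> 10.0.0.1 (expiry=3+1=4). clock=3
Op 8: tick 4 -> clock=7. purged={b.com}
Op 9: tick 10 -> clock=17.
Op 10: tick 11 -> clock=28.
Op 11: insert b.com -> 10.0.0.1 (expiry=28+1=29). clock=28
Op 12: tick 5 -> clock=33. purged={b.com}
Op 13: tick 7 -> clock=40.
Op 14: insert a.com -> 10.0.0.1 (expiry=40+1=41). clock=40
Op 15: insert a.com -> 10.0.0.1 (expiry=40+2=42). clock=40
Op 16: insert a.com -> 10.0.0.1 (expiry=40+1=41). clock=40
Op 17: insert a.com -> 10.0.0.2 (expiry=40+2=42). clock=40
Op 18: tick 11 -> clock=51. purged={a.com}
Op 19: insert b.com -> 10.0.0.1 (expiry=51+2=53). clock=51
lookup a.com: not in cache (expired or never inserted)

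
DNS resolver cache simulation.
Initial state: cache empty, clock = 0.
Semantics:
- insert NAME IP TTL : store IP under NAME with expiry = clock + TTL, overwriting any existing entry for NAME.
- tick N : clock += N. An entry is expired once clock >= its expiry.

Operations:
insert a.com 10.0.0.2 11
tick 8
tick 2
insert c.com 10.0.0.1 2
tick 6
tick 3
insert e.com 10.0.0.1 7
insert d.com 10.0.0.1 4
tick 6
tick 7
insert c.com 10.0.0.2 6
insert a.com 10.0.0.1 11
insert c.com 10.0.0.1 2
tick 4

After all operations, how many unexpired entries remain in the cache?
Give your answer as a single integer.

Answer: 1

Derivation:
Op 1: insert a.com -> 10.0.0.2 (expiry=0+11=11). clock=0
Op 2: tick 8 -> clock=8.
Op 3: tick 2 -> clock=10.
Op 4: insert c.com -> 10.0.0.1 (expiry=10+2=12). clock=10
Op 5: tick 6 -> clock=16. purged={a.com,c.com}
Op 6: tick 3 -> clock=19.
Op 7: insert e.com -> 10.0.0.1 (expiry=19+7=26). clock=19
Op 8: insert d.com -> 10.0.0.1 (expiry=19+4=23). clock=19
Op 9: tick 6 -> clock=25. purged={d.com}
Op 10: tick 7 -> clock=32. purged={e.com}
Op 11: insert c.com -> 10.0.0.2 (expiry=32+6=38). clock=32
Op 12: insert a.com -> 10.0.0.1 (expiry=32+11=43). clock=32
Op 13: insert c.com -> 10.0.0.1 (expiry=32+2=34). clock=32
Op 14: tick 4 -> clock=36. purged={c.com}
Final cache (unexpired): {a.com} -> size=1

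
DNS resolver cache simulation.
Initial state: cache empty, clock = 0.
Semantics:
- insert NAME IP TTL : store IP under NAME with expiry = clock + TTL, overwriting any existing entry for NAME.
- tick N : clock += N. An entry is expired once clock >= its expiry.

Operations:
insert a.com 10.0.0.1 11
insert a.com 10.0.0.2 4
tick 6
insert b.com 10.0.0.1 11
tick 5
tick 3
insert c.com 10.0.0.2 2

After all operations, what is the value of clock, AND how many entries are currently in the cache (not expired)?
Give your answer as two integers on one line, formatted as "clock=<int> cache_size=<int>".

Op 1: insert a.com -> 10.0.0.1 (expiry=0+11=11). clock=0
Op 2: insert a.com -> 10.0.0.2 (expiry=0+4=4). clock=0
Op 3: tick 6 -> clock=6. purged={a.com}
Op 4: insert b.com -> 10.0.0.1 (expiry=6+11=17). clock=6
Op 5: tick 5 -> clock=11.
Op 6: tick 3 -> clock=14.
Op 7: insert c.com -> 10.0.0.2 (expiry=14+2=16). clock=14
Final clock = 14
Final cache (unexpired): {b.com,c.com} -> size=2

Answer: clock=14 cache_size=2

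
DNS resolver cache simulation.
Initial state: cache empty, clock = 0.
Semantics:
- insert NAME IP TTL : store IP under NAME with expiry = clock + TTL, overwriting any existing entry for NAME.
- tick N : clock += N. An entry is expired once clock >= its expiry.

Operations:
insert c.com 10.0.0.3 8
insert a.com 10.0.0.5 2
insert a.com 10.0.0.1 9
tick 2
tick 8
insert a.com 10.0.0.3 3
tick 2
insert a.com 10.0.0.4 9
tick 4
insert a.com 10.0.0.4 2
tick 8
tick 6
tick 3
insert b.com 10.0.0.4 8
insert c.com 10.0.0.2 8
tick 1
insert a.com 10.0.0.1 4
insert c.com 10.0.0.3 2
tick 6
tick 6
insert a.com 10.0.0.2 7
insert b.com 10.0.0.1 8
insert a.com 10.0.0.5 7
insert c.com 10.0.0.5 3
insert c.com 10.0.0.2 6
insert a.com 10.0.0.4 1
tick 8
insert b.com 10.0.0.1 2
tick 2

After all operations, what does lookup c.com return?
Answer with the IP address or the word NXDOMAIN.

Answer: NXDOMAIN

Derivation:
Op 1: insert c.com -> 10.0.0.3 (expiry=0+8=8). clock=0
Op 2: insert a.com -> 10.0.0.5 (expiry=0+2=2). clock=0
Op 3: insert a.com -> 10.0.0.1 (expiry=0+9=9). clock=0
Op 4: tick 2 -> clock=2.
Op 5: tick 8 -> clock=10. purged={a.com,c.com}
Op 6: insert a.com -> 10.0.0.3 (expiry=10+3=13). clock=10
Op 7: tick 2 -> clock=12.
Op 8: insert a.com -> 10.0.0.4 (expiry=12+9=21). clock=12
Op 9: tick 4 -> clock=16.
Op 10: insert a.com -> 10.0.0.4 (expiry=16+2=18). clock=16
Op 11: tick 8 -> clock=24. purged={a.com}
Op 12: tick 6 -> clock=30.
Op 13: tick 3 -> clock=33.
Op 14: insert b.com -> 10.0.0.4 (expiry=33+8=41). clock=33
Op 15: insert c.com -> 10.0.0.2 (expiry=33+8=41). clock=33
Op 16: tick 1 -> clock=34.
Op 17: insert a.com -> 10.0.0.1 (expiry=34+4=38). clock=34
Op 18: insert c.com -> 10.0.0.3 (expiry=34+2=36). clock=34
Op 19: tick 6 -> clock=40. purged={a.com,c.com}
Op 20: tick 6 -> clock=46. purged={b.com}
Op 21: insert a.com -> 10.0.0.2 (expiry=46+7=53). clock=46
Op 22: insert b.com -> 10.0.0.1 (expiry=46+8=54). clock=46
Op 23: insert a.com -> 10.0.0.5 (expiry=46+7=53). clock=46
Op 24: insert c.com -> 10.0.0.5 (expiry=46+3=49). clock=46
Op 25: insert c.com -> 10.0.0.2 (expiry=46+6=52). clock=46
Op 26: insert a.com -> 10.0.0.4 (expiry=46+1=47). clock=46
Op 27: tick 8 -> clock=54. purged={a.com,b.com,c.com}
Op 28: insert b.com -> 10.0.0.1 (expiry=54+2=56). clock=54
Op 29: tick 2 -> clock=56. purged={b.com}
lookup c.com: not in cache (expired or never inserted)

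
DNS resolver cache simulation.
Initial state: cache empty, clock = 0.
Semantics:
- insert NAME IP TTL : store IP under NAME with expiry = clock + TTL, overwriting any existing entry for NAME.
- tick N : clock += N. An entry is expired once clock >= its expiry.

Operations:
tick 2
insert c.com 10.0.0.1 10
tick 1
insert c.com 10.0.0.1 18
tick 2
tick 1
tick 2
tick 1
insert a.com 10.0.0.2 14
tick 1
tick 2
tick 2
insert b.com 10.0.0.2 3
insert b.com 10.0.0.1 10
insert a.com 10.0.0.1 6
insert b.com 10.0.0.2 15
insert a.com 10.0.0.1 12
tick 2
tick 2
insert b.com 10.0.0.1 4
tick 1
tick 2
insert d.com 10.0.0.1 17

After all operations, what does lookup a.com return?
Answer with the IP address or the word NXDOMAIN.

Answer: 10.0.0.1

Derivation:
Op 1: tick 2 -> clock=2.
Op 2: insert c.com -> 10.0.0.1 (expiry=2+10=12). clock=2
Op 3: tick 1 -> clock=3.
Op 4: insert c.com -> 10.0.0.1 (expiry=3+18=21). clock=3
Op 5: tick 2 -> clock=5.
Op 6: tick 1 -> clock=6.
Op 7: tick 2 -> clock=8.
Op 8: tick 1 -> clock=9.
Op 9: insert a.com -> 10.0.0.2 (expiry=9+14=23). clock=9
Op 10: tick 1 -> clock=10.
Op 11: tick 2 -> clock=12.
Op 12: tick 2 -> clock=14.
Op 13: insert b.com -> 10.0.0.2 (expiry=14+3=17). clock=14
Op 14: insert b.com -> 10.0.0.1 (expiry=14+10=24). clock=14
Op 15: insert a.com -> 10.0.0.1 (expiry=14+6=20). clock=14
Op 16: insert b.com -> 10.0.0.2 (expiry=14+15=29). clock=14
Op 17: insert a.com -> 10.0.0.1 (expiry=14+12=26). clock=14
Op 18: tick 2 -> clock=16.
Op 19: tick 2 -> clock=18.
Op 20: insert b.com -> 10.0.0.1 (expiry=18+4=22). clock=18
Op 21: tick 1 -> clock=19.
Op 22: tick 2 -> clock=21. purged={c.com}
Op 23: insert d.com -> 10.0.0.1 (expiry=21+17=38). clock=21
lookup a.com: present, ip=10.0.0.1 expiry=26 > clock=21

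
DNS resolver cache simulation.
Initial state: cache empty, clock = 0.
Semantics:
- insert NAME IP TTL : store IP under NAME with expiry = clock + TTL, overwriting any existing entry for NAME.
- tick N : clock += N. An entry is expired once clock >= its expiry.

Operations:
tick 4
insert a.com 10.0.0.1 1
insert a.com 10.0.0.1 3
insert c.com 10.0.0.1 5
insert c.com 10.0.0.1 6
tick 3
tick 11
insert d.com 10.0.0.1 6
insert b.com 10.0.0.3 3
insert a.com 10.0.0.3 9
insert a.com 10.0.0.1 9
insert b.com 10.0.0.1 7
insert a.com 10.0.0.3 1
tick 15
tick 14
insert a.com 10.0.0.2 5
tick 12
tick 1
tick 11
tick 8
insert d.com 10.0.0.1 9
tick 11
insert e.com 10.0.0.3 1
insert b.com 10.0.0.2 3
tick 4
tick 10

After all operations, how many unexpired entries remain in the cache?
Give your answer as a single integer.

Op 1: tick 4 -> clock=4.
Op 2: insert a.com -> 10.0.0.1 (expiry=4+1=5). clock=4
Op 3: insert a.com -> 10.0.0.1 (expiry=4+3=7). clock=4
Op 4: insert c.com -> 10.0.0.1 (expiry=4+5=9). clock=4
Op 5: insert c.com -> 10.0.0.1 (expiry=4+6=10). clock=4
Op 6: tick 3 -> clock=7. purged={a.com}
Op 7: tick 11 -> clock=18. purged={c.com}
Op 8: insert d.com -> 10.0.0.1 (expiry=18+6=24). clock=18
Op 9: insert b.com -> 10.0.0.3 (expiry=18+3=21). clock=18
Op 10: insert a.com -> 10.0.0.3 (expiry=18+9=27). clock=18
Op 11: insert a.com -> 10.0.0.1 (expiry=18+9=27). clock=18
Op 12: insert b.com -> 10.0.0.1 (expiry=18+7=25). clock=18
Op 13: insert a.com -> 10.0.0.3 (expiry=18+1=19). clock=18
Op 14: tick 15 -> clock=33. purged={a.com,b.com,d.com}
Op 15: tick 14 -> clock=47.
Op 16: insert a.com -> 10.0.0.2 (expiry=47+5=52). clock=47
Op 17: tick 12 -> clock=59. purged={a.com}
Op 18: tick 1 -> clock=60.
Op 19: tick 11 -> clock=71.
Op 20: tick 8 -> clock=79.
Op 21: insert d.com -> 10.0.0.1 (expiry=79+9=88). clock=79
Op 22: tick 11 -> clock=90. purged={d.com}
Op 23: insert e.com -> 10.0.0.3 (expiry=90+1=91). clock=90
Op 24: insert b.com -> 10.0.0.2 (expiry=90+3=93). clock=90
Op 25: tick 4 -> clock=94. purged={b.com,e.com}
Op 26: tick 10 -> clock=104.
Final cache (unexpired): {} -> size=0

Answer: 0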